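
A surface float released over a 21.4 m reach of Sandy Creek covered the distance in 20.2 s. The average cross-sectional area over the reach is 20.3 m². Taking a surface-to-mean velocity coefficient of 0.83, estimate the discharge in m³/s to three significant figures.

v_surface = L / t̄ = 21.4 / 20.2 = 1.059 m/s
v_mean = 0.83 × 1.059 = 0.8793 m/s
Q = A × v_mean = 20.3 × 0.8793 = 17.85 m³/s

17.8 m³/s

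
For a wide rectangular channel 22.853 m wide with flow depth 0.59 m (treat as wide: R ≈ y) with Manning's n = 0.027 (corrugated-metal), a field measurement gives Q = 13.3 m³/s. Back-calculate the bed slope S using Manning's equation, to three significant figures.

A = b·y = 22.853 × 0.59 = 13.48 m²
Wide channel: R ≈ y = 0.59 m
S = (Q·n / (1·A·R^(2/3)))² = (13.3×0.027 / (1×13.48×0.7035))² = 0.001433

0.00143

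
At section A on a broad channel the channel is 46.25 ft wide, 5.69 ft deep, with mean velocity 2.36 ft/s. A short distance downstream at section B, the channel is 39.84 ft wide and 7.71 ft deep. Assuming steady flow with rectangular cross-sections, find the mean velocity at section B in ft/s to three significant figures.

2.02 ft/s

Q = A₁V₁ = (46.25×5.69) × 2.36 = 621.1 ft³/s
A₂ = 39.84 × 7.71 = 307.2 ft²
V₂ = Q/A₂ = 621.1/307.2 = 2.022 ft/s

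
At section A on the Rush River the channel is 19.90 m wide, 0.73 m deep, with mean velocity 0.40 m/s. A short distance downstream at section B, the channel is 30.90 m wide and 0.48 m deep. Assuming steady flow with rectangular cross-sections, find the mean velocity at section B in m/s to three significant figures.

Q = A₁V₁ = (19.90×0.73) × 0.40 = 5.811 m³/s
A₂ = 30.90 × 0.48 = 14.83 m²
V₂ = Q/A₂ = 5.811/14.83 = 0.3918 m/s

0.392 m/s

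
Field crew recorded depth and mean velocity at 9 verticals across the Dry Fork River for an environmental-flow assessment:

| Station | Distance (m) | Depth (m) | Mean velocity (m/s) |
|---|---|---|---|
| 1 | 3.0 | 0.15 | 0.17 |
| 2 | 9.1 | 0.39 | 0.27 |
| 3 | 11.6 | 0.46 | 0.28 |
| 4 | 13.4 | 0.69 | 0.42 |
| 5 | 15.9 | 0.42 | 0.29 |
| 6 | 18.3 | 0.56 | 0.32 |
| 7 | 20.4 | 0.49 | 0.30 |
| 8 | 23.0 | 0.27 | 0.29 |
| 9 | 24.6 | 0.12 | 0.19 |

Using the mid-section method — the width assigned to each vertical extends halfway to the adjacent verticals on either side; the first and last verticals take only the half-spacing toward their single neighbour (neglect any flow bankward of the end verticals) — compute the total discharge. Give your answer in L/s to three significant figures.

2660 L/s

w_1 = (9.1 − 3.0)/2 = 3.05 m; q_1 = 0.17 × 0.15 × 3.05 = 0.07778 m³/s
w_2 = (11.6 − 3.0)/2 = 4.3 m; q_2 = 0.27 × 0.39 × 4.3 = 0.4528 m³/s
w_3 = (13.4 − 9.1)/2 = 2.15 m; q_3 = 0.28 × 0.46 × 2.15 = 0.2769 m³/s
w_4 = (15.9 − 11.6)/2 = 2.15 m; q_4 = 0.42 × 0.69 × 2.15 = 0.6231 m³/s
w_5 = (18.3 − 13.4)/2 = 2.45 m; q_5 = 0.29 × 0.42 × 2.45 = 0.2984 m³/s
w_6 = (20.4 − 15.9)/2 = 2.25 m; q_6 = 0.32 × 0.56 × 2.25 = 0.4032 m³/s
w_7 = (23.0 − 18.3)/2 = 2.35 m; q_7 = 0.30 × 0.49 × 2.35 = 0.3455 m³/s
w_8 = (24.6 − 20.4)/2 = 2.1 m; q_8 = 0.29 × 0.27 × 2.1 = 0.1644 m³/s
w_9 = (24.6 − 23.0)/2 = 0.8 m; q_9 = 0.19 × 0.12 × 0.8 = 0.01824 m³/s
Q = Σ qᵢ = 2.660 m³/s
= 2.660 × 1000 = 2660 L/s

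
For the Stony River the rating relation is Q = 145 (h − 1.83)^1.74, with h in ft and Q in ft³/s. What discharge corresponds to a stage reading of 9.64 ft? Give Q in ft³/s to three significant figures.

5180 ft³/s

Q = 145 × (9.64 − 1.83)^1.74 = 145 × 7.81^1.74 = 5183 ft³/s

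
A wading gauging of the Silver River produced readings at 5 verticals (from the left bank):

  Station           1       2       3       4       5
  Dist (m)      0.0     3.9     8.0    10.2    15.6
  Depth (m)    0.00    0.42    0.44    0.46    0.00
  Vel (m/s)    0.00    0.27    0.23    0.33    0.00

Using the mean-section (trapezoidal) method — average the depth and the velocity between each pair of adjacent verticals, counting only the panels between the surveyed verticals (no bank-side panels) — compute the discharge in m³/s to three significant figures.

1.03 m³/s

Panel 1-2: Δb = 3.9 m, d̄ = (0.00+0.42)/2 = 0.21, v̄ = (0.00+0.27)/2 = 0.135 → q = 3.9×0.21×0.135 = 0.1106 m³/s
Panel 2-3: Δb = 4.1 m, d̄ = (0.42+0.44)/2 = 0.43, v̄ = (0.27+0.23)/2 = 0.25 → q = 4.1×0.43×0.25 = 0.4408 m³/s
Panel 3-4: Δb = 2.2 m, d̄ = (0.44+0.46)/2 = 0.45, v̄ = (0.23+0.33)/2 = 0.28 → q = 2.2×0.45×0.28 = 0.2772 m³/s
Panel 4-5: Δb = 5.4 m, d̄ = (0.46+0.00)/2 = 0.23, v̄ = (0.33+0.00)/2 = 0.165 → q = 5.4×0.23×0.165 = 0.2049 m³/s
Q = Σ q = 1.033 m³/s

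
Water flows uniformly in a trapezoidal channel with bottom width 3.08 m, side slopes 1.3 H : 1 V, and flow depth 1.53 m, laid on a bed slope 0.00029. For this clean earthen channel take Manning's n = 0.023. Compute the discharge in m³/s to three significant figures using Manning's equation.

A = (b + z·y)·y = (3.08 + 1.3×1.53)×1.53 = 7.756 m²
P = b + 2y√(1+z²) = 3.08 + 2×1.53×√(1+1.3²) = 8.099 m
R = A/P = 7.756/8.099 = 0.9576 m
Q = (1/n)·A·R^(2/3)·S^(1/2) = (1/0.023) × 7.756 × 0.9576^(2/3) × 0.00029^(1/2) = 5.579 m³/s

5.58 m³/s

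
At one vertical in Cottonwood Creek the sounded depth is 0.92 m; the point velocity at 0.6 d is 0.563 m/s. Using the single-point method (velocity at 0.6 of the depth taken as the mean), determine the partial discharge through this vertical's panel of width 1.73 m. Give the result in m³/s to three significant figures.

v̄ = v₀.₆ = 0.563 m/s
q = v̄ × d × w = 0.5630 × 0.92 × 1.73 = 0.8961 m³/s

0.896 m³/s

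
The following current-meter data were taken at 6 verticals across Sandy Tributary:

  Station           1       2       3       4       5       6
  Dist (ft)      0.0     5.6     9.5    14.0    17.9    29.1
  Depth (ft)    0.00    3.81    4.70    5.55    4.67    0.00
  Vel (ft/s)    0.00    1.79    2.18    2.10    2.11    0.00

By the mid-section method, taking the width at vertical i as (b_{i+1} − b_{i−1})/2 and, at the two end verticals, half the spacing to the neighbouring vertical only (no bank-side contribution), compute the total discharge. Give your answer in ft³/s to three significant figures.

199 ft³/s

w_2 = (9.5 − 0.0)/2 = 4.75 ft; q_2 = 1.79 × 3.81 × 4.75 = 32.39 ft³/s
w_3 = (14.0 − 5.6)/2 = 4.2 ft; q_3 = 2.18 × 4.70 × 4.2 = 43.03 ft³/s
w_4 = (17.9 − 9.5)/2 = 4.2 ft; q_4 = 2.10 × 5.55 × 4.2 = 48.95 ft³/s
w_5 = (29.1 − 14.0)/2 = 7.55 ft; q_5 = 2.11 × 4.67 × 7.55 = 74.40 ft³/s
Stations 1, 6 contribute zero (depth or velocity is 0).
Q = Σ qᵢ = 198.8 ft³/s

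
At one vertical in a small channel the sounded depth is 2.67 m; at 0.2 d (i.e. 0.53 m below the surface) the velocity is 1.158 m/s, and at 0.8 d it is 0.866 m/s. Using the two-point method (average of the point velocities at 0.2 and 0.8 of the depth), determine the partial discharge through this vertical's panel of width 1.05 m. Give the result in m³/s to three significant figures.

v̄ = (1.158 + 0.866) / 2 = 1.012 m/s
q = v̄ × d × w = 1.012 × 2.67 × 1.05 = 2.837 m³/s

2.84 m³/s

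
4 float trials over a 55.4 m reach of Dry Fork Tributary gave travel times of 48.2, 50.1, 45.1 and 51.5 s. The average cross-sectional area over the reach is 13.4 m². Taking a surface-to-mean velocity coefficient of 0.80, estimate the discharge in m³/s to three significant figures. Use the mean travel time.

t̄ = (48.2 + 50.1 + 45.1 + 51.5) / 4 = 48.725 s
v_surface = L / t̄ = 55.4 / 48.725 = 1.137 m/s
v_mean = 0.80 × 1.137 = 0.9096 m/s
Q = A × v_mean = 13.4 × 0.9096 = 12.19 m³/s

12.2 m³/s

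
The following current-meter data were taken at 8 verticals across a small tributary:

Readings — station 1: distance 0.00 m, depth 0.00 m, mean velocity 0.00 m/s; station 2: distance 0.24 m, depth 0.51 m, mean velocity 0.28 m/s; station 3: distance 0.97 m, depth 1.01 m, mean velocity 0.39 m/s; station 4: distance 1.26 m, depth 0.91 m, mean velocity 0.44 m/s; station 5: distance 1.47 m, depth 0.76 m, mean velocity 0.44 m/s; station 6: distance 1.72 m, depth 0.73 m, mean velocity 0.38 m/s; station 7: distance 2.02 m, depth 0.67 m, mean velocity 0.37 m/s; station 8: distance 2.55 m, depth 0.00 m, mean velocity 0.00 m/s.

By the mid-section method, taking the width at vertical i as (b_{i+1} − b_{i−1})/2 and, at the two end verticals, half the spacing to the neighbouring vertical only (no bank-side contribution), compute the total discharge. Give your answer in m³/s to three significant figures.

0.626 m³/s

w_2 = (0.97 − 0.00)/2 = 0.485 m; q_2 = 0.28 × 0.51 × 0.485 = 0.06926 m³/s
w_3 = (1.26 − 0.24)/2 = 0.51 m; q_3 = 0.39 × 1.01 × 0.51 = 0.2009 m³/s
w_4 = (1.47 − 0.97)/2 = 0.25 m; q_4 = 0.44 × 0.91 × 0.25 = 0.1001 m³/s
w_5 = (1.72 − 1.26)/2 = 0.23 m; q_5 = 0.44 × 0.76 × 0.23 = 0.07691 m³/s
w_6 = (2.02 − 1.47)/2 = 0.275 m; q_6 = 0.38 × 0.73 × 0.275 = 0.07629 m³/s
w_7 = (2.55 − 1.72)/2 = 0.415 m; q_7 = 0.37 × 0.67 × 0.415 = 0.1029 m³/s
Stations 1, 8 contribute zero (depth or velocity is 0).
Q = Σ qᵢ = 0.6263 m³/s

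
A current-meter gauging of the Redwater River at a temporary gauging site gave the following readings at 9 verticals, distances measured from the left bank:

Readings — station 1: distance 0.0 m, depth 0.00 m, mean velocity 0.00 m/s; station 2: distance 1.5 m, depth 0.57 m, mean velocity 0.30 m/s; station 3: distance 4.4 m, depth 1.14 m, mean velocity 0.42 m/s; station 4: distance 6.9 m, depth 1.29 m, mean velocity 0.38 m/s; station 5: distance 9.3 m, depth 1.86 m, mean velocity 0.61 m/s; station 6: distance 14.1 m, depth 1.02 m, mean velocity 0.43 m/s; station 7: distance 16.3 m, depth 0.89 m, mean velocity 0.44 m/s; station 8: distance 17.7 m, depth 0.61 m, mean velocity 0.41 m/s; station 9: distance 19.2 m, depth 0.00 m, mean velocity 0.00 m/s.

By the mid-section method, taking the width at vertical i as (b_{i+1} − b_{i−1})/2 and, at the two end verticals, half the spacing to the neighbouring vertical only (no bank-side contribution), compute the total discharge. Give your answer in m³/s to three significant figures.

9.56 m³/s

w_2 = (4.4 − 0.0)/2 = 2.2 m; q_2 = 0.30 × 0.57 × 2.2 = 0.3762 m³/s
w_3 = (6.9 − 1.5)/2 = 2.7 m; q_3 = 0.42 × 1.14 × 2.7 = 1.293 m³/s
w_4 = (9.3 − 4.4)/2 = 2.45 m; q_4 = 0.38 × 1.29 × 2.45 = 1.201 m³/s
w_5 = (14.1 − 6.9)/2 = 3.6 m; q_5 = 0.61 × 1.86 × 3.6 = 4.085 m³/s
w_6 = (16.3 − 9.3)/2 = 3.5 m; q_6 = 0.43 × 1.02 × 3.5 = 1.535 m³/s
w_7 = (17.7 − 14.1)/2 = 1.8 m; q_7 = 0.44 × 0.89 × 1.8 = 0.7049 m³/s
w_8 = (19.2 − 16.3)/2 = 1.45 m; q_8 = 0.41 × 0.61 × 1.45 = 0.3626 m³/s
Stations 1, 9 contribute zero (depth or velocity is 0).
Q = Σ qᵢ = 9.557 m³/s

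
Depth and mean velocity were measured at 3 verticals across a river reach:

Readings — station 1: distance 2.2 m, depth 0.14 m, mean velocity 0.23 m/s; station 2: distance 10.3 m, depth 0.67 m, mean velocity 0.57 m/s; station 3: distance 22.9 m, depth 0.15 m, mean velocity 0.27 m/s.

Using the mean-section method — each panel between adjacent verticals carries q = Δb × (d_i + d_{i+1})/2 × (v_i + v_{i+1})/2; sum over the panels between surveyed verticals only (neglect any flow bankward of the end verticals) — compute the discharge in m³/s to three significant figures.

Panel 1-2: Δb = 8.1 m, d̄ = (0.14+0.67)/2 = 0.405, v̄ = (0.23+0.57)/2 = 0.4 → q = 8.1×0.405×0.4 = 1.312 m³/s
Panel 2-3: Δb = 12.6 m, d̄ = (0.67+0.15)/2 = 0.41, v̄ = (0.57+0.27)/2 = 0.42 → q = 12.6×0.41×0.42 = 2.170 m³/s
Q = Σ q = 3.482 m³/s

3.48 m³/s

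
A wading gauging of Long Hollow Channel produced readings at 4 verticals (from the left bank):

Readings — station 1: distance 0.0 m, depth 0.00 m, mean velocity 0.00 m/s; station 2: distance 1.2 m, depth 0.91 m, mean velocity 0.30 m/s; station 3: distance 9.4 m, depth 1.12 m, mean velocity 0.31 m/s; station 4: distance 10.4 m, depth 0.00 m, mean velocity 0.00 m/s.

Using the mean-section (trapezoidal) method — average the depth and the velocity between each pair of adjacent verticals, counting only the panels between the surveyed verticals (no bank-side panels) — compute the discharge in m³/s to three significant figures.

2.71 m³/s

Panel 1-2: Δb = 1.2 m, d̄ = (0.00+0.91)/2 = 0.455, v̄ = (0.00+0.30)/2 = 0.15 → q = 1.2×0.455×0.15 = 0.08190 m³/s
Panel 2-3: Δb = 8.2 m, d̄ = (0.91+1.12)/2 = 1.015, v̄ = (0.30+0.31)/2 = 0.305 → q = 8.2×1.015×0.305 = 2.539 m³/s
Panel 3-4: Δb = 1 m, d̄ = (1.12+0.00)/2 = 0.56, v̄ = (0.31+0.00)/2 = 0.155 → q = 1×0.56×0.155 = 0.08680 m³/s
Q = Σ q = 2.707 m³/s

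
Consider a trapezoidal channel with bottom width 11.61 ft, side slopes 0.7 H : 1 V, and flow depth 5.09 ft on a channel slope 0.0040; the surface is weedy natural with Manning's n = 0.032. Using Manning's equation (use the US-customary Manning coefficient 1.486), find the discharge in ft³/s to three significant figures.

494 ft³/s

A = (b + z·y)·y = (11.61 + 0.7×5.09)×5.09 = 77.23 ft²
P = b + 2y√(1+z²) = 11.61 + 2×5.09×√(1+0.7²) = 24.04 ft
R = A/P = 77.23/24.04 = 3.213 ft
Q = (1.486/n)·A·R^(2/3)·S^(1/2) = (1.486/0.032) × 77.23 × 3.213^(2/3) × 0.0040^(1/2) = 493.9 ft³/s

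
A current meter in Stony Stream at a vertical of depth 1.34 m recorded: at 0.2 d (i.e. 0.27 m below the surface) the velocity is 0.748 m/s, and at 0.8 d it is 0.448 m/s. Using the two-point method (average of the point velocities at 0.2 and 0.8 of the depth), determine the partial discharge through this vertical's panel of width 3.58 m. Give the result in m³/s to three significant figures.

2.87 m³/s

v̄ = (0.748 + 0.448) / 2 = 0.5980 m/s
q = v̄ × d × w = 0.5980 × 1.34 × 3.58 = 2.869 m³/s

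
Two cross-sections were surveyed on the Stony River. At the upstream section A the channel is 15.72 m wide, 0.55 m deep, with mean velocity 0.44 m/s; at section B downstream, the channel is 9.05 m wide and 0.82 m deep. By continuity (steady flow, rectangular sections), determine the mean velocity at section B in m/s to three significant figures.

Q = A₁V₁ = (15.72×0.55) × 0.44 = 3.804 m³/s
A₂ = 9.05 × 0.82 = 7.421 m²
V₂ = Q/A₂ = 3.804/7.421 = 0.5126 m/s

0.513 m/s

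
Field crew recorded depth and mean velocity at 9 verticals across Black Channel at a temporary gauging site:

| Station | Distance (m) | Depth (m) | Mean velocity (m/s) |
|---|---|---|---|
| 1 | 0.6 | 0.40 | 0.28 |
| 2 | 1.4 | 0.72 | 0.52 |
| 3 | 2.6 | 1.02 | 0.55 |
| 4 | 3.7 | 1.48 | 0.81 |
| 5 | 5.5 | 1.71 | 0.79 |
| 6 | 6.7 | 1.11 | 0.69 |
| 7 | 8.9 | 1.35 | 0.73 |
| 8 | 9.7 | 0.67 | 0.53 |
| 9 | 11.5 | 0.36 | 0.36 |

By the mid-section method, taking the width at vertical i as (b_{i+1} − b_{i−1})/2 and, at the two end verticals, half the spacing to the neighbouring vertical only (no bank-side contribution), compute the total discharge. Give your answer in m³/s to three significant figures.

w_1 = (1.4 − 0.6)/2 = 0.4 m; q_1 = 0.28 × 0.40 × 0.4 = 0.04480 m³/s
w_2 = (2.6 − 0.6)/2 = 1 m; q_2 = 0.52 × 0.72 × 1 = 0.3744 m³/s
w_3 = (3.7 − 1.4)/2 = 1.15 m; q_3 = 0.55 × 1.02 × 1.15 = 0.6452 m³/s
w_4 = (5.5 − 2.6)/2 = 1.45 m; q_4 = 0.81 × 1.48 × 1.45 = 1.738 m³/s
w_5 = (6.7 − 3.7)/2 = 1.5 m; q_5 = 0.79 × 1.71 × 1.5 = 2.026 m³/s
w_6 = (8.9 − 5.5)/2 = 1.7 m; q_6 = 0.69 × 1.11 × 1.7 = 1.302 m³/s
w_7 = (9.7 − 6.7)/2 = 1.5 m; q_7 = 0.73 × 1.35 × 1.5 = 1.478 m³/s
w_8 = (11.5 − 8.9)/2 = 1.3 m; q_8 = 0.53 × 0.67 × 1.3 = 0.4616 m³/s
w_9 = (11.5 − 9.7)/2 = 0.9 m; q_9 = 0.36 × 0.36 × 0.9 = 0.1166 m³/s
Q = Σ qᵢ = 8.188 m³/s

8.19 m³/s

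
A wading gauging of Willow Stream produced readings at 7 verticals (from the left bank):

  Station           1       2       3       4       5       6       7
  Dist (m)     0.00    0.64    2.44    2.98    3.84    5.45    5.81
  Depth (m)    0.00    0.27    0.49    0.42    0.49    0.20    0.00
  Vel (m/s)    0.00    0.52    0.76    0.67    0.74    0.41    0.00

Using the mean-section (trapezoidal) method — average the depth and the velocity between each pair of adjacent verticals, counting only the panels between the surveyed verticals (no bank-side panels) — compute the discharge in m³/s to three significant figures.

1.24 m³/s

Panel 1-2: Δb = 0.64 m, d̄ = (0.00+0.27)/2 = 0.135, v̄ = (0.00+0.52)/2 = 0.26 → q = 0.64×0.135×0.26 = 0.02246 m³/s
Panel 2-3: Δb = 1.8 m, d̄ = (0.27+0.49)/2 = 0.38, v̄ = (0.52+0.76)/2 = 0.64 → q = 1.8×0.38×0.64 = 0.4378 m³/s
Panel 3-4: Δb = 0.54 m, d̄ = (0.49+0.42)/2 = 0.455, v̄ = (0.76+0.67)/2 = 0.715 → q = 0.54×0.455×0.715 = 0.1757 m³/s
Panel 4-5: Δb = 0.86 m, d̄ = (0.42+0.49)/2 = 0.455, v̄ = (0.67+0.74)/2 = 0.705 → q = 0.86×0.455×0.705 = 0.2759 m³/s
Panel 5-6: Δb = 1.61 m, d̄ = (0.49+0.20)/2 = 0.345, v̄ = (0.74+0.41)/2 = 0.575 → q = 1.61×0.345×0.575 = 0.3194 m³/s
Panel 6-7: Δb = 0.36 m, d̄ = (0.20+0.00)/2 = 0.1, v̄ = (0.41+0.00)/2 = 0.205 → q = 0.36×0.1×0.205 = 0.007380 m³/s
Q = Σ q = 1.239 m³/s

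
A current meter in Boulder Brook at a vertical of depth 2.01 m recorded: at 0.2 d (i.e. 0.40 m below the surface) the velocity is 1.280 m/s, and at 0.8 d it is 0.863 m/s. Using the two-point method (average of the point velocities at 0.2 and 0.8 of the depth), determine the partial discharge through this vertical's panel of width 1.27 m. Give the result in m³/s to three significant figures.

2.74 m³/s

v̄ = (1.280 + 0.863) / 2 = 1.072 m/s
q = v̄ × d × w = 1.072 × 2.01 × 1.27 = 2.735 m³/s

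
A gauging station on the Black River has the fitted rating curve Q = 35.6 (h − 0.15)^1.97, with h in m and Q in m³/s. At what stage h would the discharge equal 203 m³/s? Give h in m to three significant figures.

2.57 m

h − h₀ = (Q/C)^(1/b) = (203/35.6)^(1/1.97) = 2.420 m
h = 0.15 + 2.420 = 2.570 m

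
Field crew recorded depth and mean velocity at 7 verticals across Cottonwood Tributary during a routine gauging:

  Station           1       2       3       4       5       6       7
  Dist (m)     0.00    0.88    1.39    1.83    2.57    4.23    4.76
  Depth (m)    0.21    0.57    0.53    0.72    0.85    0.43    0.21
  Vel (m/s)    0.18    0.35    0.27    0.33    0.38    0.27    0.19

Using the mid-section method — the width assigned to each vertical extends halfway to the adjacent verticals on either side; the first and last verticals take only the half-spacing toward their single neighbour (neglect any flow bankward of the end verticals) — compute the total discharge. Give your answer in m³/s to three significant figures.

w_1 = (0.88 − 0.00)/2 = 0.44 m; q_1 = 0.18 × 0.21 × 0.44 = 0.01663 m³/s
w_2 = (1.39 − 0.00)/2 = 0.695 m; q_2 = 0.35 × 0.57 × 0.695 = 0.1387 m³/s
w_3 = (1.83 − 0.88)/2 = 0.475 m; q_3 = 0.27 × 0.53 × 0.475 = 0.06797 m³/s
w_4 = (2.57 − 1.39)/2 = 0.59 m; q_4 = 0.33 × 0.72 × 0.59 = 0.1402 m³/s
w_5 = (4.23 − 1.83)/2 = 1.2 m; q_5 = 0.38 × 0.85 × 1.2 = 0.3876 m³/s
w_6 = (4.76 − 2.57)/2 = 1.095 m; q_6 = 0.27 × 0.43 × 1.095 = 0.1271 m³/s
w_7 = (4.76 − 4.23)/2 = 0.265 m; q_7 = 0.19 × 0.21 × 0.265 = 0.01057 m³/s
Q = Σ qᵢ = 0.8887 m³/s

0.889 m³/s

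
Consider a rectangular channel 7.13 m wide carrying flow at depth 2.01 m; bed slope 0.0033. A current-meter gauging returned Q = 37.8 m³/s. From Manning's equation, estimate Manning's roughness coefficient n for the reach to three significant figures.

A = b·y = 7.13 × 2.01 = 14.33 m²
P = b + 2y = 7.13 + 2×2.01 = 11.15 m
R = A/P = 14.33/11.15 = 1.285 m
n = (1/Q)·A·R^(2/3)·S^(1/2) = (1/37.8) × 14.33 × 1.182 × 0.05745 = 0.02575

0.0257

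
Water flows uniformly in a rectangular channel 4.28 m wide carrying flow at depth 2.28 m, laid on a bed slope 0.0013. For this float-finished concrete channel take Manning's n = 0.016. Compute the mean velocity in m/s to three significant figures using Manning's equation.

2.41 m/s

A = b·y = 4.28 × 2.28 = 9.758 m²
P = b + 2y = 4.28 + 2×2.28 = 8.840 m
R = A/P = 9.758/8.840 = 1.104 m
Q = (1/n)·A·R^(2/3)·S^(1/2) = (1/0.016) × 9.758 × 1.104^(2/3) × 0.0013^(1/2) = 23.49 m³/s
V = Q/A = 23.49/9.758 = 2.407 m/s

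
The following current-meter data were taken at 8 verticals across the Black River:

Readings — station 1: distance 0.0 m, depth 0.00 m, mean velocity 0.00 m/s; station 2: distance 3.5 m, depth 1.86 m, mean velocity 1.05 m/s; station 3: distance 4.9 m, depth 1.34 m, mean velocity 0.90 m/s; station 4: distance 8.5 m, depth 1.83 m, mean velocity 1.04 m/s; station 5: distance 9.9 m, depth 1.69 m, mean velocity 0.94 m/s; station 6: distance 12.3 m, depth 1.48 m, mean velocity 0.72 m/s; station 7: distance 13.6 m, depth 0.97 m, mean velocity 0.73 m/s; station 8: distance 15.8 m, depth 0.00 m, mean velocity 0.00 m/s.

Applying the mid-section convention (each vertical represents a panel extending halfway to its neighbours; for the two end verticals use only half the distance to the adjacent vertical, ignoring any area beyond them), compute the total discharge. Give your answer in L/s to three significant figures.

18800 L/s

w_2 = (4.9 − 0.0)/2 = 2.45 m; q_2 = 1.05 × 1.86 × 2.45 = 4.785 m³/s
w_3 = (8.5 − 3.5)/2 = 2.5 m; q_3 = 0.90 × 1.34 × 2.5 = 3.015 m³/s
w_4 = (9.9 − 4.9)/2 = 2.5 m; q_4 = 1.04 × 1.83 × 2.5 = 4.758 m³/s
w_5 = (12.3 − 8.5)/2 = 1.9 m; q_5 = 0.94 × 1.69 × 1.9 = 3.018 m³/s
w_6 = (13.6 − 9.9)/2 = 1.85 m; q_6 = 0.72 × 1.48 × 1.85 = 1.971 m³/s
w_7 = (15.8 − 12.3)/2 = 1.75 m; q_7 = 0.73 × 0.97 × 1.75 = 1.239 m³/s
Stations 1, 8 contribute zero (depth or velocity is 0).
Q = Σ qᵢ = 18.79 m³/s
= 18.79 × 1000 = 18790 L/s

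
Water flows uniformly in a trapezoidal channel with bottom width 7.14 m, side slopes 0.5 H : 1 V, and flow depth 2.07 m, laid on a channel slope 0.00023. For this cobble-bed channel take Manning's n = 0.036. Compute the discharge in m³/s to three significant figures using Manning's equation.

9.08 m³/s

A = (b + z·y)·y = (7.14 + 0.5×2.07)×2.07 = 16.92 m²
P = b + 2y√(1+z²) = 7.14 + 2×2.07×√(1+0.5²) = 11.77 m
R = A/P = 16.92/11.77 = 1.438 m
Q = (1/n)·A·R^(2/3)·S^(1/2) = (1/0.036) × 16.92 × 1.438^(2/3) × 0.00023^(1/2) = 9.082 m³/s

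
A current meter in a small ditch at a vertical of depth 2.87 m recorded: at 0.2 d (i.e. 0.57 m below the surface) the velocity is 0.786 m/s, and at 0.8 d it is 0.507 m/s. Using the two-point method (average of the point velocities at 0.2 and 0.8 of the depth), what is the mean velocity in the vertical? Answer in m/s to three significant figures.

v̄ = (0.786 + 0.507) / 2 = 0.6465 m/s

0.647 m/s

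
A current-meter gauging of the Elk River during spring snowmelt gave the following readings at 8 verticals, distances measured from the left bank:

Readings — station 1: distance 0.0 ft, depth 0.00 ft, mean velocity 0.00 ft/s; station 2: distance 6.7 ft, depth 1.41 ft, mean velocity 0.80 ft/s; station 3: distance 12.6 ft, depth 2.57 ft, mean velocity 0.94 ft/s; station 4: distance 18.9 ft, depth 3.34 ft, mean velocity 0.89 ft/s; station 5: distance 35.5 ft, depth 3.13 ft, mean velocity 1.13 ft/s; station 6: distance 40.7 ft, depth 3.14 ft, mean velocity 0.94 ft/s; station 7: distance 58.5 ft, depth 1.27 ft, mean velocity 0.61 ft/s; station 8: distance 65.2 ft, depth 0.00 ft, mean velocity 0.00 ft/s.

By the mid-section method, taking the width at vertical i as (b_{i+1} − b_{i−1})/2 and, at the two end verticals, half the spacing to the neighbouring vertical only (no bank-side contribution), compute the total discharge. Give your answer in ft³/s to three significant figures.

138 ft³/s

w_2 = (12.6 − 0.0)/2 = 6.3 ft; q_2 = 0.80 × 1.41 × 6.3 = 7.106 ft³/s
w_3 = (18.9 − 6.7)/2 = 6.1 ft; q_3 = 0.94 × 2.57 × 6.1 = 14.74 ft³/s
w_4 = (35.5 − 12.6)/2 = 11.45 ft; q_4 = 0.89 × 3.34 × 11.45 = 34.04 ft³/s
w_5 = (40.7 − 18.9)/2 = 10.9 ft; q_5 = 1.13 × 3.13 × 10.9 = 38.55 ft³/s
w_6 = (58.5 − 35.5)/2 = 11.5 ft; q_6 = 0.94 × 3.14 × 11.5 = 33.94 ft³/s
w_7 = (65.2 − 40.7)/2 = 12.25 ft; q_7 = 0.61 × 1.27 × 12.25 = 9.490 ft³/s
Stations 1, 8 contribute zero (depth or velocity is 0).
Q = Σ qᵢ = 137.9 ft³/s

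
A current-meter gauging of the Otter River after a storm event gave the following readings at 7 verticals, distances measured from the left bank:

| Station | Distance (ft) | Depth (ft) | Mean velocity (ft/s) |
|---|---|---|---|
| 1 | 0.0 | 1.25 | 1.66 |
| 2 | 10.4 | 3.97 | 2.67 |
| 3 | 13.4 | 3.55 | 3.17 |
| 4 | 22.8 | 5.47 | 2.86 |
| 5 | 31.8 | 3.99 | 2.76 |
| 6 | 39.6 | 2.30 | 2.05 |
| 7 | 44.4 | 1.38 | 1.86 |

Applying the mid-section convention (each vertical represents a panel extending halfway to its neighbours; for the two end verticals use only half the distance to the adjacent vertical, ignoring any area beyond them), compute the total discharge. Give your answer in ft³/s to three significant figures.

w_1 = (10.4 − 0.0)/2 = 5.2 ft; q_1 = 1.66 × 1.25 × 5.2 = 10.79 ft³/s
w_2 = (13.4 − 0.0)/2 = 6.7 ft; q_2 = 2.67 × 3.97 × 6.7 = 71.02 ft³/s
w_3 = (22.8 − 10.4)/2 = 6.2 ft; q_3 = 3.17 × 3.55 × 6.2 = 69.77 ft³/s
w_4 = (31.8 − 13.4)/2 = 9.2 ft; q_4 = 2.86 × 5.47 × 9.2 = 143.9 ft³/s
w_5 = (39.6 − 22.8)/2 = 8.4 ft; q_5 = 2.76 × 3.99 × 8.4 = 92.50 ft³/s
w_6 = (44.4 − 31.8)/2 = 6.3 ft; q_6 = 2.05 × 2.30 × 6.3 = 29.70 ft³/s
w_7 = (44.4 − 39.6)/2 = 2.4 ft; q_7 = 1.86 × 1.38 × 2.4 = 6.160 ft³/s
Q = Σ qᵢ = 423.9 ft³/s

424 ft³/s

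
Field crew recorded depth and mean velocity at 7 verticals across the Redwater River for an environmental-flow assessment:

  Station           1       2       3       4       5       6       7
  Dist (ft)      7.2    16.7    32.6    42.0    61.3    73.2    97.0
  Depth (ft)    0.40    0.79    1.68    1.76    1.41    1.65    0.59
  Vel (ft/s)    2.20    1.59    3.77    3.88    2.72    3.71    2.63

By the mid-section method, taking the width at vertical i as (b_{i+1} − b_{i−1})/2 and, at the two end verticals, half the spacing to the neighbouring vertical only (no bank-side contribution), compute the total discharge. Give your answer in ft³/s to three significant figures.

386 ft³/s

w_1 = (16.7 − 7.2)/2 = 4.75 ft; q_1 = 2.20 × 0.40 × 4.75 = 4.180 ft³/s
w_2 = (32.6 − 7.2)/2 = 12.7 ft; q_2 = 1.59 × 0.79 × 12.7 = 15.95 ft³/s
w_3 = (42.0 − 16.7)/2 = 12.65 ft; q_3 = 3.77 × 1.68 × 12.65 = 80.12 ft³/s
w_4 = (61.3 − 32.6)/2 = 14.35 ft; q_4 = 3.88 × 1.76 × 14.35 = 97.99 ft³/s
w_5 = (73.2 − 42.0)/2 = 15.6 ft; q_5 = 2.72 × 1.41 × 15.6 = 59.83 ft³/s
w_6 = (97.0 − 61.3)/2 = 17.85 ft; q_6 = 3.71 × 1.65 × 17.85 = 109.3 ft³/s
w_7 = (97.0 − 73.2)/2 = 11.9 ft; q_7 = 2.63 × 0.59 × 11.9 = 18.47 ft³/s
Q = Σ qᵢ = 385.8 ft³/s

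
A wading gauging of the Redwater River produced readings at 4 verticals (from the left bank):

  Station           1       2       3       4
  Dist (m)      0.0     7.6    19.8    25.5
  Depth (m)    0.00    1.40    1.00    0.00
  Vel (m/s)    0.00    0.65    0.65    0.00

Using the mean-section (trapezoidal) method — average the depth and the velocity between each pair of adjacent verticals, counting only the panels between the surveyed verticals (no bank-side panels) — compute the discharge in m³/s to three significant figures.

Panel 1-2: Δb = 7.6 m, d̄ = (0.00+1.40)/2 = 0.7, v̄ = (0.00+0.65)/2 = 0.325 → q = 7.6×0.7×0.325 = 1.729 m³/s
Panel 2-3: Δb = 12.2 m, d̄ = (1.40+1.00)/2 = 1.2, v̄ = (0.65+0.65)/2 = 0.65 → q = 12.2×1.2×0.65 = 9.516 m³/s
Panel 3-4: Δb = 5.7 m, d̄ = (1.00+0.00)/2 = 0.5, v̄ = (0.65+0.00)/2 = 0.325 → q = 5.7×0.5×0.325 = 0.9263 m³/s
Q = Σ q = 12.17 m³/s

12.2 m³/s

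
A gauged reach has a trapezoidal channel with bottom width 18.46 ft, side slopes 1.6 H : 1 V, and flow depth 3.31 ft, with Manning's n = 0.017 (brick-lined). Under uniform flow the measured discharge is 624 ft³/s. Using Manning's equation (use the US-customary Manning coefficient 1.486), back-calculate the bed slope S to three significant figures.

0.00238

A = (b + z·y)·y = (18.46 + 1.6×3.31)×3.31 = 78.63 ft²
P = b + 2y√(1+z²) = 18.46 + 2×3.31×√(1+1.6²) = 30.95 ft
R = A/P = 78.63/30.95 = 2.541 ft
S = (Q·n / (1.486·A·R^(2/3)))² = (624×0.017 / (1.486×78.63×1.862))² = 0.002377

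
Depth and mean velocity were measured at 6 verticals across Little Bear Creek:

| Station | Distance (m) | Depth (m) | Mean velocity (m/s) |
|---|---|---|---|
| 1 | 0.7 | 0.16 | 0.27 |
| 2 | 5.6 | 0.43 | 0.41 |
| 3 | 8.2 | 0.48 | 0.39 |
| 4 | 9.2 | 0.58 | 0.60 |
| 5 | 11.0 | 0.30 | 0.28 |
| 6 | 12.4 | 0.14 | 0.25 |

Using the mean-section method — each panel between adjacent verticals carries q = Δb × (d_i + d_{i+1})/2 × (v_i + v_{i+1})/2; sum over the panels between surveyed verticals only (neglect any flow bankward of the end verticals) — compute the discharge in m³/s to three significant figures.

Panel 1-2: Δb = 4.9 m, d̄ = (0.16+0.43)/2 = 0.295, v̄ = (0.27+0.41)/2 = 0.34 → q = 4.9×0.295×0.34 = 0.4915 m³/s
Panel 2-3: Δb = 2.6 m, d̄ = (0.43+0.48)/2 = 0.455, v̄ = (0.41+0.39)/2 = 0.4 → q = 2.6×0.455×0.4 = 0.4732 m³/s
Panel 3-4: Δb = 1 m, d̄ = (0.48+0.58)/2 = 0.53, v̄ = (0.39+0.60)/2 = 0.495 → q = 1×0.53×0.495 = 0.2624 m³/s
Panel 4-5: Δb = 1.8 m, d̄ = (0.58+0.30)/2 = 0.44, v̄ = (0.60+0.28)/2 = 0.44 → q = 1.8×0.44×0.44 = 0.3485 m³/s
Panel 5-6: Δb = 1.4 m, d̄ = (0.30+0.14)/2 = 0.22, v̄ = (0.28+0.25)/2 = 0.265 → q = 1.4×0.22×0.265 = 0.08162 m³/s
Q = Σ q = 1.657 m³/s

1.66 m³/s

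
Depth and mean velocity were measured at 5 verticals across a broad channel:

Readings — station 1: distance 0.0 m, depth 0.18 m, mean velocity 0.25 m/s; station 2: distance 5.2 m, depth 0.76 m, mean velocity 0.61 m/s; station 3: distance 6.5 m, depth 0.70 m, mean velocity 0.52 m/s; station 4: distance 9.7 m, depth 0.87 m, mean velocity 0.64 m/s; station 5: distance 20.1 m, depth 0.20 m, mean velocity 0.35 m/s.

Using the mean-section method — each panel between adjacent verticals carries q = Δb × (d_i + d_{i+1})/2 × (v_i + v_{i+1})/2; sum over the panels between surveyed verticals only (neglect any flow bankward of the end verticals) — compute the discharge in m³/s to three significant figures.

Panel 1-2: Δb = 5.2 m, d̄ = (0.18+0.76)/2 = 0.47, v̄ = (0.25+0.61)/2 = 0.43 → q = 5.2×0.47×0.43 = 1.051 m³/s
Panel 2-3: Δb = 1.3 m, d̄ = (0.76+0.70)/2 = 0.73, v̄ = (0.61+0.52)/2 = 0.565 → q = 1.3×0.73×0.565 = 0.5362 m³/s
Panel 3-4: Δb = 3.2 m, d̄ = (0.70+0.87)/2 = 0.785, v̄ = (0.52+0.64)/2 = 0.58 → q = 3.2×0.785×0.58 = 1.457 m³/s
Panel 4-5: Δb = 10.4 m, d̄ = (0.87+0.20)/2 = 0.535, v̄ = (0.64+0.35)/2 = 0.495 → q = 10.4×0.535×0.495 = 2.754 m³/s
Q = Σ q = 5.798 m³/s

5.80 m³/s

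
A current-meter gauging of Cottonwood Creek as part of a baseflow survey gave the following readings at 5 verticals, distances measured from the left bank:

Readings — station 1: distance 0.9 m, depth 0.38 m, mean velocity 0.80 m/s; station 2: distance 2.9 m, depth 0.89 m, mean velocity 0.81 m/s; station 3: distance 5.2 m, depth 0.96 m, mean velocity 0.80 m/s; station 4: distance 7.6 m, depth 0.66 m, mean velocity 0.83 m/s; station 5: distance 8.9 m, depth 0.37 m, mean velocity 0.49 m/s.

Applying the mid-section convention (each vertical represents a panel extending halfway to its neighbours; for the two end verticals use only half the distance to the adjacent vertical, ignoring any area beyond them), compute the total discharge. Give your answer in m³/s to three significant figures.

4.79 m³/s

w_1 = (2.9 − 0.9)/2 = 1 m; q_1 = 0.80 × 0.38 × 1 = 0.3040 m³/s
w_2 = (5.2 − 0.9)/2 = 2.15 m; q_2 = 0.81 × 0.89 × 2.15 = 1.550 m³/s
w_3 = (7.6 − 2.9)/2 = 2.35 m; q_3 = 0.80 × 0.96 × 2.35 = 1.805 m³/s
w_4 = (8.9 − 5.2)/2 = 1.85 m; q_4 = 0.83 × 0.66 × 1.85 = 1.013 m³/s
w_5 = (8.9 − 7.6)/2 = 0.65 m; q_5 = 0.49 × 0.37 × 0.65 = 0.1178 m³/s
Q = Σ qᵢ = 4.790 m³/s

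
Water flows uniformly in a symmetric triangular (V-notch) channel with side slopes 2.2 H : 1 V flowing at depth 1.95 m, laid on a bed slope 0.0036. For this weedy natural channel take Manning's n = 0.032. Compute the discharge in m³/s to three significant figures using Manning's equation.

14.5 m³/s

A = z·y² = 2.2×1.95² = 8.366 m²
P = 2y√(1+z²) = 2×1.95×√(1+2.2²) = 9.425 m
R = A/P = 8.366/9.425 = 0.8876 m
Q = (1/n)·A·R^(2/3)·S^(1/2) = (1/0.032) × 8.366 × 0.8876^(2/3) × 0.0036^(1/2) = 14.49 m³/s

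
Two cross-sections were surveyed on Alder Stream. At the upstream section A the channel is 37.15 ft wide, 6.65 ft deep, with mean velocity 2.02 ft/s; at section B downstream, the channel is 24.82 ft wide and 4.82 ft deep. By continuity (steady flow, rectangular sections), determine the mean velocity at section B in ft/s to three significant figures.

Q = A₁V₁ = (37.15×6.65) × 2.02 = 499.0 ft³/s
A₂ = 24.82 × 4.82 = 119.6 ft²
V₂ = Q/A₂ = 499.0/119.6 = 4.171 ft/s

4.17 ft/s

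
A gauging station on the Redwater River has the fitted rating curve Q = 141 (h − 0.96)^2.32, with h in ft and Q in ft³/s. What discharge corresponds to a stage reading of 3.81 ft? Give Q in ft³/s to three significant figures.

1600 ft³/s

Q = 141 × (3.81 − 0.96)^2.32 = 141 × 2.85^2.32 = 1601 ft³/s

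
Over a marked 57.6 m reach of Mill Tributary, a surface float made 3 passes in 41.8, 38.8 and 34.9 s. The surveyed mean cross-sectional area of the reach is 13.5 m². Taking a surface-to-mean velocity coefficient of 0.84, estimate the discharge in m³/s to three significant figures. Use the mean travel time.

t̄ = (41.8 + 38.8 + 34.9) / 3 = 38.5 s
v_surface = L / t̄ = 57.6 / 38.5 = 1.496 m/s
v_mean = 0.84 × 1.496 = 1.257 m/s
Q = A × v_mean = 13.5 × 1.257 = 16.97 m³/s

17.0 m³/s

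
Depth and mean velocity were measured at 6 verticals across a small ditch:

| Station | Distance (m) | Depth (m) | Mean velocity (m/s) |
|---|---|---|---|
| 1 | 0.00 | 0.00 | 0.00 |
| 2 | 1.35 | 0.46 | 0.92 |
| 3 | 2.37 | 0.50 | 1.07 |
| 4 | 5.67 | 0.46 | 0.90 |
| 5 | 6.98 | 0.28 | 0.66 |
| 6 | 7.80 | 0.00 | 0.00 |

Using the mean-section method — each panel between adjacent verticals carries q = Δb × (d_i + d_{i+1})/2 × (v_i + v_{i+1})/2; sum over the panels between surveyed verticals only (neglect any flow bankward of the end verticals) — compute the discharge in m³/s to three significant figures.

Panel 1-2: Δb = 1.35 m, d̄ = (0.00+0.46)/2 = 0.23, v̄ = (0.00+0.92)/2 = 0.46 → q = 1.35×0.23×0.46 = 0.1428 m³/s
Panel 2-3: Δb = 1.02 m, d̄ = (0.46+0.50)/2 = 0.48, v̄ = (0.92+1.07)/2 = 0.995 → q = 1.02×0.48×0.995 = 0.4872 m³/s
Panel 3-4: Δb = 3.3 m, d̄ = (0.50+0.46)/2 = 0.48, v̄ = (1.07+0.90)/2 = 0.985 → q = 3.3×0.48×0.985 = 1.560 m³/s
Panel 4-5: Δb = 1.31 m, d̄ = (0.46+0.28)/2 = 0.37, v̄ = (0.90+0.66)/2 = 0.78 → q = 1.31×0.37×0.78 = 0.3781 m³/s
Panel 5-6: Δb = 0.82 m, d̄ = (0.28+0.00)/2 = 0.14, v̄ = (0.66+0.00)/2 = 0.33 → q = 0.82×0.14×0.33 = 0.03788 m³/s
Q = Σ q = 2.606 m³/s

2.61 m³/s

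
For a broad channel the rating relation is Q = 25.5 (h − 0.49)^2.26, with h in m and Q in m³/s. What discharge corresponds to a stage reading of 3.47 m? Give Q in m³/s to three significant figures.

301 m³/s

Q = 25.5 × (3.47 − 0.49)^2.26 = 25.5 × 2.98^2.26 = 300.8 m³/s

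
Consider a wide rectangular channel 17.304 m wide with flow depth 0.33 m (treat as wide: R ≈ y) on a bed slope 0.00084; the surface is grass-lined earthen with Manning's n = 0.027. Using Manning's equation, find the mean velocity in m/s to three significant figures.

0.513 m/s

A = b·y = 17.304 × 0.33 = 5.710 m²
Wide channel: R ≈ y = 0.33 m
Q = (1/n)·A·R^(2/3)·S^(1/2) = (1/0.027) × 5.710 × 0.3300^(2/3) × 0.00084^(1/2) = 2.927 m³/s
V = Q/A = 2.927/5.710 = 0.5126 m/s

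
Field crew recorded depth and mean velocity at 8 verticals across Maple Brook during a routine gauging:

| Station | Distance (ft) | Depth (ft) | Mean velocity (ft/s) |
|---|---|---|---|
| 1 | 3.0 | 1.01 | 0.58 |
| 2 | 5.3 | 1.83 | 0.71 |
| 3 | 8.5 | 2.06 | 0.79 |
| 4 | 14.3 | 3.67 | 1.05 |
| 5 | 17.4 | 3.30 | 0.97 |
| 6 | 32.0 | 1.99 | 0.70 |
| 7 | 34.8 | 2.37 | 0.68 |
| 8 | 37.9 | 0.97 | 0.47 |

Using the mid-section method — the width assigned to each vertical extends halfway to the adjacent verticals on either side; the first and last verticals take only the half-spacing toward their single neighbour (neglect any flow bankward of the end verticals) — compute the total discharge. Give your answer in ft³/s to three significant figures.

w_1 = (5.3 − 3.0)/2 = 1.15 ft; q_1 = 0.58 × 1.01 × 1.15 = 0.6737 ft³/s
w_2 = (8.5 − 3.0)/2 = 2.75 ft; q_2 = 0.71 × 1.83 × 2.75 = 3.573 ft³/s
w_3 = (14.3 − 5.3)/2 = 4.5 ft; q_3 = 0.79 × 2.06 × 4.5 = 7.323 ft³/s
w_4 = (17.4 − 8.5)/2 = 4.45 ft; q_4 = 1.05 × 3.67 × 4.45 = 17.15 ft³/s
w_5 = (32.0 − 14.3)/2 = 8.85 ft; q_5 = 0.97 × 3.30 × 8.85 = 28.33 ft³/s
w_6 = (34.8 − 17.4)/2 = 8.7 ft; q_6 = 0.70 × 1.99 × 8.7 = 12.12 ft³/s
w_7 = (37.9 − 32.0)/2 = 2.95 ft; q_7 = 0.68 × 2.37 × 2.95 = 4.754 ft³/s
w_8 = (37.9 − 34.8)/2 = 1.55 ft; q_8 = 0.47 × 0.97 × 1.55 = 0.7066 ft³/s
Q = Σ qᵢ = 74.63 ft³/s

74.6 ft³/s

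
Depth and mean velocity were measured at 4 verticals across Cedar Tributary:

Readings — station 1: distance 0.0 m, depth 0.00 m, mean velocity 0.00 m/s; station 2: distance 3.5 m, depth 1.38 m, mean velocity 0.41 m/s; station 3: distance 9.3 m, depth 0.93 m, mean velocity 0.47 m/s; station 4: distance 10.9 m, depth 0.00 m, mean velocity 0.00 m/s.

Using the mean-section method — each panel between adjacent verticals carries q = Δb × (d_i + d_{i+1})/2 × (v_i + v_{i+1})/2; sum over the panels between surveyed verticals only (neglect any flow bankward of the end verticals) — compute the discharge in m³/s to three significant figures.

Panel 1-2: Δb = 3.5 m, d̄ = (0.00+1.38)/2 = 0.69, v̄ = (0.00+0.41)/2 = 0.205 → q = 3.5×0.69×0.205 = 0.4951 m³/s
Panel 2-3: Δb = 5.8 m, d̄ = (1.38+0.93)/2 = 1.155, v̄ = (0.41+0.47)/2 = 0.44 → q = 5.8×1.155×0.44 = 2.948 m³/s
Panel 3-4: Δb = 1.6 m, d̄ = (0.93+0.00)/2 = 0.465, v̄ = (0.47+0.00)/2 = 0.235 → q = 1.6×0.465×0.235 = 0.1748 m³/s
Q = Σ q = 3.617 m³/s

3.62 m³/s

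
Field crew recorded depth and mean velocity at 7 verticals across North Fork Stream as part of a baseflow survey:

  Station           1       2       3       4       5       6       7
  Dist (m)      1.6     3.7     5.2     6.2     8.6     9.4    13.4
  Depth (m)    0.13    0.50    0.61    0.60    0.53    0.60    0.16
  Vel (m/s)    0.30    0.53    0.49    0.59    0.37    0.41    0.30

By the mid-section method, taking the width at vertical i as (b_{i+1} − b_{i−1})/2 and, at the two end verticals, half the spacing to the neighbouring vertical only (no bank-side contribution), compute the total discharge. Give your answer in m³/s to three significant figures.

2.49 m³/s

w_1 = (3.7 − 1.6)/2 = 1.05 m; q_1 = 0.30 × 0.13 × 1.05 = 0.04095 m³/s
w_2 = (5.2 − 1.6)/2 = 1.8 m; q_2 = 0.53 × 0.50 × 1.8 = 0.4770 m³/s
w_3 = (6.2 − 3.7)/2 = 1.25 m; q_3 = 0.49 × 0.61 × 1.25 = 0.3736 m³/s
w_4 = (8.6 − 5.2)/2 = 1.7 m; q_4 = 0.59 × 0.60 × 1.7 = 0.6018 m³/s
w_5 = (9.4 − 6.2)/2 = 1.6 m; q_5 = 0.37 × 0.53 × 1.6 = 0.3138 m³/s
w_6 = (13.4 − 8.6)/2 = 2.4 m; q_6 = 0.41 × 0.60 × 2.4 = 0.5904 m³/s
w_7 = (13.4 − 9.4)/2 = 2 m; q_7 = 0.30 × 0.16 × 2 = 0.09600 m³/s
Q = Σ qᵢ = 2.494 m³/s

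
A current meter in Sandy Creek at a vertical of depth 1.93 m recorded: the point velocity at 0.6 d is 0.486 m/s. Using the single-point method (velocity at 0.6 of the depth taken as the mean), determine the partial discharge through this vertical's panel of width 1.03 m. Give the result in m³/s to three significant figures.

v̄ = v₀.₆ = 0.486 m/s
q = v̄ × d × w = 0.4860 × 1.93 × 1.03 = 0.9661 m³/s

0.966 m³/s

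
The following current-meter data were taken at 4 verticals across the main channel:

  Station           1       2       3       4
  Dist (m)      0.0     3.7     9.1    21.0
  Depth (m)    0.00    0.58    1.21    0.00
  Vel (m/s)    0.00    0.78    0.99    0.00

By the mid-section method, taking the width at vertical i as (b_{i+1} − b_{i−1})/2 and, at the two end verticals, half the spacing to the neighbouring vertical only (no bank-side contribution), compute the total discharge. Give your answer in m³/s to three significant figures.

w_2 = (9.1 − 0.0)/2 = 4.55 m; q_2 = 0.78 × 0.58 × 4.55 = 2.058 m³/s
w_3 = (21.0 − 3.7)/2 = 8.65 m; q_3 = 0.99 × 1.21 × 8.65 = 10.36 m³/s
Stations 1, 4 contribute zero (depth or velocity is 0).
Q = Σ qᵢ = 12.42 m³/s

12.4 m³/s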